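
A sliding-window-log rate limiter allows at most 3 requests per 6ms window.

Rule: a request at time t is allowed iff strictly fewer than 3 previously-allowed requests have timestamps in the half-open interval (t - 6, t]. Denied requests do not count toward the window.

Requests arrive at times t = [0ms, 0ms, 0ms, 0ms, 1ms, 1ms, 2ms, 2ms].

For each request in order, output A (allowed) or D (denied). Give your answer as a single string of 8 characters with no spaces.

Answer: AAADDDDD

Derivation:
Tracking allowed requests in the window:
  req#1 t=0ms: ALLOW
  req#2 t=0ms: ALLOW
  req#3 t=0ms: ALLOW
  req#4 t=0ms: DENY
  req#5 t=1ms: DENY
  req#6 t=1ms: DENY
  req#7 t=2ms: DENY
  req#8 t=2ms: DENY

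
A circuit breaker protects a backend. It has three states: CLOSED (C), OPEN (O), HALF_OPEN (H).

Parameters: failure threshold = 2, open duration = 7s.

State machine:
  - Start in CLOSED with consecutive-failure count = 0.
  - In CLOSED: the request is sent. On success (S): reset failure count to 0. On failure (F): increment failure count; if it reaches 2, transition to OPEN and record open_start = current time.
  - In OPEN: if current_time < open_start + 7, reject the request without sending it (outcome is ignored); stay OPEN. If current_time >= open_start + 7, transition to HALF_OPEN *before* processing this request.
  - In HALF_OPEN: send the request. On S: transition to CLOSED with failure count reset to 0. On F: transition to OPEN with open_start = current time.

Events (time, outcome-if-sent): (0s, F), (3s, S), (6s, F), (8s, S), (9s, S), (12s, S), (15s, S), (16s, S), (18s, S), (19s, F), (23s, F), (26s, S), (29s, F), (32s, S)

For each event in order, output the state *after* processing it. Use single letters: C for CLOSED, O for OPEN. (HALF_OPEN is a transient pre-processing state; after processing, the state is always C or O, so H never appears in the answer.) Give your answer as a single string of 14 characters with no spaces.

State after each event:
  event#1 t=0s outcome=F: state=CLOSED
  event#2 t=3s outcome=S: state=CLOSED
  event#3 t=6s outcome=F: state=CLOSED
  event#4 t=8s outcome=S: state=CLOSED
  event#5 t=9s outcome=S: state=CLOSED
  event#6 t=12s outcome=S: state=CLOSED
  event#7 t=15s outcome=S: state=CLOSED
  event#8 t=16s outcome=S: state=CLOSED
  event#9 t=18s outcome=S: state=CLOSED
  event#10 t=19s outcome=F: state=CLOSED
  event#11 t=23s outcome=F: state=OPEN
  event#12 t=26s outcome=S: state=OPEN
  event#13 t=29s outcome=F: state=OPEN
  event#14 t=32s outcome=S: state=CLOSED

Answer: CCCCCCCCCCOOOC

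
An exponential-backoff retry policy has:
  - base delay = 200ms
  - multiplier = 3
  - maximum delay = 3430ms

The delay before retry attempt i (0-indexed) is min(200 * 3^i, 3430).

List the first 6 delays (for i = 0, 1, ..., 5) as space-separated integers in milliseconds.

Answer: 200 600 1800 3430 3430 3430

Derivation:
Computing each delay:
  i=0: min(200*3^0, 3430) = 200
  i=1: min(200*3^1, 3430) = 600
  i=2: min(200*3^2, 3430) = 1800
  i=3: min(200*3^3, 3430) = 3430
  i=4: min(200*3^4, 3430) = 3430
  i=5: min(200*3^5, 3430) = 3430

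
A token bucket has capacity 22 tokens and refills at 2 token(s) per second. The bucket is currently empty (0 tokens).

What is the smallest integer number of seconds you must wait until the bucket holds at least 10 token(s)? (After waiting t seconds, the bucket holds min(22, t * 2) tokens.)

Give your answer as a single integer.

Need t * 2 >= 10, so t >= 10/2.
Smallest integer t = ceil(10/2) = 5.

Answer: 5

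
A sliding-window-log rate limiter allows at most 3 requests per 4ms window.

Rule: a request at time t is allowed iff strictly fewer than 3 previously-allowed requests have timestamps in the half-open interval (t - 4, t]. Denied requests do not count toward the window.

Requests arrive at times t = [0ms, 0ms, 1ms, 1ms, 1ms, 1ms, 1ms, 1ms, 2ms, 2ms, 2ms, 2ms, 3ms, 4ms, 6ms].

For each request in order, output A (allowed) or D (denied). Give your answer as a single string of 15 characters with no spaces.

Answer: AAADDDDDDDDDDAA

Derivation:
Tracking allowed requests in the window:
  req#1 t=0ms: ALLOW
  req#2 t=0ms: ALLOW
  req#3 t=1ms: ALLOW
  req#4 t=1ms: DENY
  req#5 t=1ms: DENY
  req#6 t=1ms: DENY
  req#7 t=1ms: DENY
  req#8 t=1ms: DENY
  req#9 t=2ms: DENY
  req#10 t=2ms: DENY
  req#11 t=2ms: DENY
  req#12 t=2ms: DENY
  req#13 t=3ms: DENY
  req#14 t=4ms: ALLOW
  req#15 t=6ms: ALLOW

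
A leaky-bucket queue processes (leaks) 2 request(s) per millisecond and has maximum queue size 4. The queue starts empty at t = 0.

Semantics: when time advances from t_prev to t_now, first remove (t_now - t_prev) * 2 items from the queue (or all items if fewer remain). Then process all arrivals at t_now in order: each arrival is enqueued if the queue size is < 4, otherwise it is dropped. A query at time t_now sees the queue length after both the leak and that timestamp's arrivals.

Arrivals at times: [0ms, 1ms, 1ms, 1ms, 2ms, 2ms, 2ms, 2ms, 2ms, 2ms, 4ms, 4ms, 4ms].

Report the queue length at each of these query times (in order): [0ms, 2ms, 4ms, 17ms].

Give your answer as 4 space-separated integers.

Answer: 1 4 3 0

Derivation:
Queue lengths at query times:
  query t=0ms: backlog = 1
  query t=2ms: backlog = 4
  query t=4ms: backlog = 3
  query t=17ms: backlog = 0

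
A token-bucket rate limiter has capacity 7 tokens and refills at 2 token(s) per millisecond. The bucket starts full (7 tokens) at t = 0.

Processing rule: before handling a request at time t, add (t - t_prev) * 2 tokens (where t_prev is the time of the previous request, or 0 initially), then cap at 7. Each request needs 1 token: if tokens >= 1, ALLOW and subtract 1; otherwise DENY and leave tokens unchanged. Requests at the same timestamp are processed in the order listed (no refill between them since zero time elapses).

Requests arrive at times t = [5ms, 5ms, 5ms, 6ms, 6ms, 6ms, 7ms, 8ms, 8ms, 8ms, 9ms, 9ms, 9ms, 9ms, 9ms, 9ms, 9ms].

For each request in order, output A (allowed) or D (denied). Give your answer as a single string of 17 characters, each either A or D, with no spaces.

Answer: AAAAAAAAAAAAAAADD

Derivation:
Simulating step by step:
  req#1 t=5ms: ALLOW
  req#2 t=5ms: ALLOW
  req#3 t=5ms: ALLOW
  req#4 t=6ms: ALLOW
  req#5 t=6ms: ALLOW
  req#6 t=6ms: ALLOW
  req#7 t=7ms: ALLOW
  req#8 t=8ms: ALLOW
  req#9 t=8ms: ALLOW
  req#10 t=8ms: ALLOW
  req#11 t=9ms: ALLOW
  req#12 t=9ms: ALLOW
  req#13 t=9ms: ALLOW
  req#14 t=9ms: ALLOW
  req#15 t=9ms: ALLOW
  req#16 t=9ms: DENY
  req#17 t=9ms: DENY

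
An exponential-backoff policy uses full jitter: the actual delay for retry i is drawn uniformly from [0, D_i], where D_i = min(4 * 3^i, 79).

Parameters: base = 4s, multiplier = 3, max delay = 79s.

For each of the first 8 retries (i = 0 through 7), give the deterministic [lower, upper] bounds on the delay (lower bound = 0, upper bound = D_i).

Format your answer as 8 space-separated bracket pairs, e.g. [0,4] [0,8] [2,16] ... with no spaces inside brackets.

Computing bounds per retry:
  i=0: D_i=min(4*3^0,79)=4, bounds=[0,4]
  i=1: D_i=min(4*3^1,79)=12, bounds=[0,12]
  i=2: D_i=min(4*3^2,79)=36, bounds=[0,36]
  i=3: D_i=min(4*3^3,79)=79, bounds=[0,79]
  i=4: D_i=min(4*3^4,79)=79, bounds=[0,79]
  i=5: D_i=min(4*3^5,79)=79, bounds=[0,79]
  i=6: D_i=min(4*3^6,79)=79, bounds=[0,79]
  i=7: D_i=min(4*3^7,79)=79, bounds=[0,79]

Answer: [0,4] [0,12] [0,36] [0,79] [0,79] [0,79] [0,79] [0,79]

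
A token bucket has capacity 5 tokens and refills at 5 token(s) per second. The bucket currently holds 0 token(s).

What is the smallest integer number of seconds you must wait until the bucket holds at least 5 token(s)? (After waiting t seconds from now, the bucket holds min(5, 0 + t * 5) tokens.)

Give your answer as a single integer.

Need 0 + t * 5 >= 5, so t >= 5/5.
Smallest integer t = ceil(5/5) = 1.

Answer: 1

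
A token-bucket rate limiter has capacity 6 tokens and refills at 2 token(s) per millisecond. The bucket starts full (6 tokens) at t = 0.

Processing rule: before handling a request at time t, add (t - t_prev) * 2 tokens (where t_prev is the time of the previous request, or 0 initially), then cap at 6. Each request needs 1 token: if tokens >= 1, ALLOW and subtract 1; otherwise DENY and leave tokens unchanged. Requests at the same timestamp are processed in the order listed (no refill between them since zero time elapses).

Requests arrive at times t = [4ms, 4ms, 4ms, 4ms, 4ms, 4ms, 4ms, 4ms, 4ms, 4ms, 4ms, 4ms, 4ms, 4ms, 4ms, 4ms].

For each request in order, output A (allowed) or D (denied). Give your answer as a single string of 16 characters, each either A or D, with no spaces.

Answer: AAAAAADDDDDDDDDD

Derivation:
Simulating step by step:
  req#1 t=4ms: ALLOW
  req#2 t=4ms: ALLOW
  req#3 t=4ms: ALLOW
  req#4 t=4ms: ALLOW
  req#5 t=4ms: ALLOW
  req#6 t=4ms: ALLOW
  req#7 t=4ms: DENY
  req#8 t=4ms: DENY
  req#9 t=4ms: DENY
  req#10 t=4ms: DENY
  req#11 t=4ms: DENY
  req#12 t=4ms: DENY
  req#13 t=4ms: DENY
  req#14 t=4ms: DENY
  req#15 t=4ms: DENY
  req#16 t=4ms: DENY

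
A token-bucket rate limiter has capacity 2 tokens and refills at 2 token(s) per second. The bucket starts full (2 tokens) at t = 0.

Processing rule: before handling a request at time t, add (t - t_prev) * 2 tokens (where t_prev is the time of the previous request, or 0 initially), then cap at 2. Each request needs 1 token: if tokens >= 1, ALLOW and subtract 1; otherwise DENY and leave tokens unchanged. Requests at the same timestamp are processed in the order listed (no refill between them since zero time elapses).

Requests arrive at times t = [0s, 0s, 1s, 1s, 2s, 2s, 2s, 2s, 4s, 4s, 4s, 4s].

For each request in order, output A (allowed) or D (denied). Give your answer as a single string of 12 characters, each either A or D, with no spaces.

Answer: AAAAAADDAADD

Derivation:
Simulating step by step:
  req#1 t=0s: ALLOW
  req#2 t=0s: ALLOW
  req#3 t=1s: ALLOW
  req#4 t=1s: ALLOW
  req#5 t=2s: ALLOW
  req#6 t=2s: ALLOW
  req#7 t=2s: DENY
  req#8 t=2s: DENY
  req#9 t=4s: ALLOW
  req#10 t=4s: ALLOW
  req#11 t=4s: DENY
  req#12 t=4s: DENY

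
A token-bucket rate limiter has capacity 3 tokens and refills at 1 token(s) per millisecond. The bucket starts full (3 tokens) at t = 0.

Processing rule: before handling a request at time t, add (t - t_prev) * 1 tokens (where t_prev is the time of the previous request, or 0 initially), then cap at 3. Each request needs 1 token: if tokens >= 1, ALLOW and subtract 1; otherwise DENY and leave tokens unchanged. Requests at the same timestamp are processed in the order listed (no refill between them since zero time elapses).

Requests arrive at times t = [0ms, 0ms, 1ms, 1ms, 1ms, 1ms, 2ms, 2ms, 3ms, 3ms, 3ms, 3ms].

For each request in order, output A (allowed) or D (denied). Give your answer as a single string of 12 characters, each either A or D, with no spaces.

Answer: AAAADDADADDD

Derivation:
Simulating step by step:
  req#1 t=0ms: ALLOW
  req#2 t=0ms: ALLOW
  req#3 t=1ms: ALLOW
  req#4 t=1ms: ALLOW
  req#5 t=1ms: DENY
  req#6 t=1ms: DENY
  req#7 t=2ms: ALLOW
  req#8 t=2ms: DENY
  req#9 t=3ms: ALLOW
  req#10 t=3ms: DENY
  req#11 t=3ms: DENY
  req#12 t=3ms: DENY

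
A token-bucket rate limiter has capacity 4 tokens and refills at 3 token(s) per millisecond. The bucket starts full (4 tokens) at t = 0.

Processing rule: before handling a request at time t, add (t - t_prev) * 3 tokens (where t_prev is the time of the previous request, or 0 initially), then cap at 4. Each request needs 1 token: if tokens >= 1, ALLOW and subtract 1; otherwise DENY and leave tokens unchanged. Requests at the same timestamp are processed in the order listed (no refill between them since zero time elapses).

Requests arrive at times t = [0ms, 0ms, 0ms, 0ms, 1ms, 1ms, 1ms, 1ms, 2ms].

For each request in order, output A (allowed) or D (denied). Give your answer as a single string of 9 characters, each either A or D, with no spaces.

Simulating step by step:
  req#1 t=0ms: ALLOW
  req#2 t=0ms: ALLOW
  req#3 t=0ms: ALLOW
  req#4 t=0ms: ALLOW
  req#5 t=1ms: ALLOW
  req#6 t=1ms: ALLOW
  req#7 t=1ms: ALLOW
  req#8 t=1ms: DENY
  req#9 t=2ms: ALLOW

Answer: AAAAAAADA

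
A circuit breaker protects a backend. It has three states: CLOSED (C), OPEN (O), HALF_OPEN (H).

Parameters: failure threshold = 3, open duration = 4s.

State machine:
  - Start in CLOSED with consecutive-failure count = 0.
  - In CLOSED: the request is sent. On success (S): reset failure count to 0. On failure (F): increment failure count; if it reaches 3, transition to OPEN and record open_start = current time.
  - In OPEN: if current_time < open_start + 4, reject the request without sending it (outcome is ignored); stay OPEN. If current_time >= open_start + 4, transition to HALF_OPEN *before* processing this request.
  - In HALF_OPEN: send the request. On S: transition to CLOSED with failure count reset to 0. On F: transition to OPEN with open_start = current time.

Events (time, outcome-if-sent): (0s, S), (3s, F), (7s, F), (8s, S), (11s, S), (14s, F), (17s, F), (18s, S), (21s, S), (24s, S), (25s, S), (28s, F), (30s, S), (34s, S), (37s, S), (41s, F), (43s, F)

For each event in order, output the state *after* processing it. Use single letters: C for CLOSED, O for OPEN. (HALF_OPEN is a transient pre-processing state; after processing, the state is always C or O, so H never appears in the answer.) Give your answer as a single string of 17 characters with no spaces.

State after each event:
  event#1 t=0s outcome=S: state=CLOSED
  event#2 t=3s outcome=F: state=CLOSED
  event#3 t=7s outcome=F: state=CLOSED
  event#4 t=8s outcome=S: state=CLOSED
  event#5 t=11s outcome=S: state=CLOSED
  event#6 t=14s outcome=F: state=CLOSED
  event#7 t=17s outcome=F: state=CLOSED
  event#8 t=18s outcome=S: state=CLOSED
  event#9 t=21s outcome=S: state=CLOSED
  event#10 t=24s outcome=S: state=CLOSED
  event#11 t=25s outcome=S: state=CLOSED
  event#12 t=28s outcome=F: state=CLOSED
  event#13 t=30s outcome=S: state=CLOSED
  event#14 t=34s outcome=S: state=CLOSED
  event#15 t=37s outcome=S: state=CLOSED
  event#16 t=41s outcome=F: state=CLOSED
  event#17 t=43s outcome=F: state=CLOSED

Answer: CCCCCCCCCCCCCCCCC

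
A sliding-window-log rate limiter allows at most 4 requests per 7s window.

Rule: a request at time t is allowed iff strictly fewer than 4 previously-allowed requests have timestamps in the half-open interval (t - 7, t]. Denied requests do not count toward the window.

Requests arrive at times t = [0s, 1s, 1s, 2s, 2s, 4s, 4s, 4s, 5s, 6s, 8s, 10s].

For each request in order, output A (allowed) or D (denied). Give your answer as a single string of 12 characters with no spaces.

Tracking allowed requests in the window:
  req#1 t=0s: ALLOW
  req#2 t=1s: ALLOW
  req#3 t=1s: ALLOW
  req#4 t=2s: ALLOW
  req#5 t=2s: DENY
  req#6 t=4s: DENY
  req#7 t=4s: DENY
  req#8 t=4s: DENY
  req#9 t=5s: DENY
  req#10 t=6s: DENY
  req#11 t=8s: ALLOW
  req#12 t=10s: ALLOW

Answer: AAAADDDDDDAA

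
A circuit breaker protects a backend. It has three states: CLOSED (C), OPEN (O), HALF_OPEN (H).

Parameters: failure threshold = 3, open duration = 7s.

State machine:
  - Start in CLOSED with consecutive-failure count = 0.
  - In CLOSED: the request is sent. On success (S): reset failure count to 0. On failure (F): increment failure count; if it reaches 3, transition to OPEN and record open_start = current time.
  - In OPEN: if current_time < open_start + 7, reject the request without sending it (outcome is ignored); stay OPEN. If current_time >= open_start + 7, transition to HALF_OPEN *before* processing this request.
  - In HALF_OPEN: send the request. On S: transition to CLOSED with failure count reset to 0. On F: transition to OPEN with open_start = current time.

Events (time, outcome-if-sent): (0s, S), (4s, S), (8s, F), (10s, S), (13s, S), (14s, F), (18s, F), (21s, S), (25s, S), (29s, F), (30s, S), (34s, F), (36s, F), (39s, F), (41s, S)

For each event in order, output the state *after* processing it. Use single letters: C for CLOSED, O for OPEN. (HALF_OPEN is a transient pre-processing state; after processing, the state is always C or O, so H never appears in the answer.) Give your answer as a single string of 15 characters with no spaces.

State after each event:
  event#1 t=0s outcome=S: state=CLOSED
  event#2 t=4s outcome=S: state=CLOSED
  event#3 t=8s outcome=F: state=CLOSED
  event#4 t=10s outcome=S: state=CLOSED
  event#5 t=13s outcome=S: state=CLOSED
  event#6 t=14s outcome=F: state=CLOSED
  event#7 t=18s outcome=F: state=CLOSED
  event#8 t=21s outcome=S: state=CLOSED
  event#9 t=25s outcome=S: state=CLOSED
  event#10 t=29s outcome=F: state=CLOSED
  event#11 t=30s outcome=S: state=CLOSED
  event#12 t=34s outcome=F: state=CLOSED
  event#13 t=36s outcome=F: state=CLOSED
  event#14 t=39s outcome=F: state=OPEN
  event#15 t=41s outcome=S: state=OPEN

Answer: CCCCCCCCCCCCCOO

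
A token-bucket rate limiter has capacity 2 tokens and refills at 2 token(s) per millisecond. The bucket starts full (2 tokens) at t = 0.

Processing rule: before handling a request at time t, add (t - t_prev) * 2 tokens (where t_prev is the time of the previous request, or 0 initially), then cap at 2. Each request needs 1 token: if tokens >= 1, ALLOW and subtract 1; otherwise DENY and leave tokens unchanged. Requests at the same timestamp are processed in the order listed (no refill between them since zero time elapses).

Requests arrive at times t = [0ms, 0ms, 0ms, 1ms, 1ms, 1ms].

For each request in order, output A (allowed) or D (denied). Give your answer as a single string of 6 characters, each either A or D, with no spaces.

Simulating step by step:
  req#1 t=0ms: ALLOW
  req#2 t=0ms: ALLOW
  req#3 t=0ms: DENY
  req#4 t=1ms: ALLOW
  req#5 t=1ms: ALLOW
  req#6 t=1ms: DENY

Answer: AADAAD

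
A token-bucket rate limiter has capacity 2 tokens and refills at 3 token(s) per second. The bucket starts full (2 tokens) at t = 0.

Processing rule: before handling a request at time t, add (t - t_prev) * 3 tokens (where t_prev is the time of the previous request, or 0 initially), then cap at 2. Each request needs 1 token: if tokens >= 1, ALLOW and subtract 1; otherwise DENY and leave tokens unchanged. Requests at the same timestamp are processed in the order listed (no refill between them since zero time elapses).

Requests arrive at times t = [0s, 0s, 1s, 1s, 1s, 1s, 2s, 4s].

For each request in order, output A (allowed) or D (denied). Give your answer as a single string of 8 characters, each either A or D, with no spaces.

Answer: AAAADDAA

Derivation:
Simulating step by step:
  req#1 t=0s: ALLOW
  req#2 t=0s: ALLOW
  req#3 t=1s: ALLOW
  req#4 t=1s: ALLOW
  req#5 t=1s: DENY
  req#6 t=1s: DENY
  req#7 t=2s: ALLOW
  req#8 t=4s: ALLOW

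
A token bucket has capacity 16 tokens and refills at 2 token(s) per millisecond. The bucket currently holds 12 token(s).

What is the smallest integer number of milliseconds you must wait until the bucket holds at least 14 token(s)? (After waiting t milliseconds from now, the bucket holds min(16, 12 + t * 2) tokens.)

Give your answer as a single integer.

Answer: 1

Derivation:
Need 12 + t * 2 >= 14, so t >= 2/2.
Smallest integer t = ceil(2/2) = 1.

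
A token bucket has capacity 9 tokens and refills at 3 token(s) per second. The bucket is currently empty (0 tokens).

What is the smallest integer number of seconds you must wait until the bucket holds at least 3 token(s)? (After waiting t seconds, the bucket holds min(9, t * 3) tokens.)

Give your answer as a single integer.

Answer: 1

Derivation:
Need t * 3 >= 3, so t >= 3/3.
Smallest integer t = ceil(3/3) = 1.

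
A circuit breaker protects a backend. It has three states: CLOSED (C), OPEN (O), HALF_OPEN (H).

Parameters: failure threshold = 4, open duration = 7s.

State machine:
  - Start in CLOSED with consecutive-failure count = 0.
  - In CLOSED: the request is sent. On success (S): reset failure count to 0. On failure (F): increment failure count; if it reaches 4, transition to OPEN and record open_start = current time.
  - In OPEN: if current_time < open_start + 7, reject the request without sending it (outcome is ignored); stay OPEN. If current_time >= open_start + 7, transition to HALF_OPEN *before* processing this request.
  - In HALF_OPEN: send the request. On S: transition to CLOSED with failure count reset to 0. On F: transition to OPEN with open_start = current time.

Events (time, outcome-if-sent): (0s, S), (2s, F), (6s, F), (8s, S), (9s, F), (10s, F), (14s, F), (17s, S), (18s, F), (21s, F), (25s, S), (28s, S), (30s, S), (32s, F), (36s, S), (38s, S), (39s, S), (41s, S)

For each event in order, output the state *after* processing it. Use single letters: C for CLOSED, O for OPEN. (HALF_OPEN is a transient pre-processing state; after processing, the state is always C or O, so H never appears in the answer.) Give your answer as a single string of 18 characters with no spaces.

Answer: CCCCCCCCCCCCCCCCCC

Derivation:
State after each event:
  event#1 t=0s outcome=S: state=CLOSED
  event#2 t=2s outcome=F: state=CLOSED
  event#3 t=6s outcome=F: state=CLOSED
  event#4 t=8s outcome=S: state=CLOSED
  event#5 t=9s outcome=F: state=CLOSED
  event#6 t=10s outcome=F: state=CLOSED
  event#7 t=14s outcome=F: state=CLOSED
  event#8 t=17s outcome=S: state=CLOSED
  event#9 t=18s outcome=F: state=CLOSED
  event#10 t=21s outcome=F: state=CLOSED
  event#11 t=25s outcome=S: state=CLOSED
  event#12 t=28s outcome=S: state=CLOSED
  event#13 t=30s outcome=S: state=CLOSED
  event#14 t=32s outcome=F: state=CLOSED
  event#15 t=36s outcome=S: state=CLOSED
  event#16 t=38s outcome=S: state=CLOSED
  event#17 t=39s outcome=S: state=CLOSED
  event#18 t=41s outcome=S: state=CLOSED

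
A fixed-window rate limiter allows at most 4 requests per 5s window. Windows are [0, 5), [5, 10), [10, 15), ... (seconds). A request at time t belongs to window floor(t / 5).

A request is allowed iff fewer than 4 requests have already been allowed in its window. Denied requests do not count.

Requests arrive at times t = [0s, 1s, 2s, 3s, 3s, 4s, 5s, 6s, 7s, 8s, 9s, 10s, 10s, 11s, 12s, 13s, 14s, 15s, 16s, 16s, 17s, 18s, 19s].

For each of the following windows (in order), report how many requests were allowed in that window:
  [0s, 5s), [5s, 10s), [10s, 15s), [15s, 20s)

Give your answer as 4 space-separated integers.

Processing requests:
  req#1 t=0s (window 0): ALLOW
  req#2 t=1s (window 0): ALLOW
  req#3 t=2s (window 0): ALLOW
  req#4 t=3s (window 0): ALLOW
  req#5 t=3s (window 0): DENY
  req#6 t=4s (window 0): DENY
  req#7 t=5s (window 1): ALLOW
  req#8 t=6s (window 1): ALLOW
  req#9 t=7s (window 1): ALLOW
  req#10 t=8s (window 1): ALLOW
  req#11 t=9s (window 1): DENY
  req#12 t=10s (window 2): ALLOW
  req#13 t=10s (window 2): ALLOW
  req#14 t=11s (window 2): ALLOW
  req#15 t=12s (window 2): ALLOW
  req#16 t=13s (window 2): DENY
  req#17 t=14s (window 2): DENY
  req#18 t=15s (window 3): ALLOW
  req#19 t=16s (window 3): ALLOW
  req#20 t=16s (window 3): ALLOW
  req#21 t=17s (window 3): ALLOW
  req#22 t=18s (window 3): DENY
  req#23 t=19s (window 3): DENY

Allowed counts by window: 4 4 4 4

Answer: 4 4 4 4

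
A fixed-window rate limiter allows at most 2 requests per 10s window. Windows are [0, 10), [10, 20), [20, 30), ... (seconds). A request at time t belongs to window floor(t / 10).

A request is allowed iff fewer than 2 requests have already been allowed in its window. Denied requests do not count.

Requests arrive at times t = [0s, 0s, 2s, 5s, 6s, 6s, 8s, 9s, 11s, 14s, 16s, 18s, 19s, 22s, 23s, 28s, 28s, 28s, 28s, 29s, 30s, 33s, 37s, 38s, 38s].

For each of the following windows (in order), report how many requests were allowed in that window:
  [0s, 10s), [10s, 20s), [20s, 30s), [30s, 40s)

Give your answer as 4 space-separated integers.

Processing requests:
  req#1 t=0s (window 0): ALLOW
  req#2 t=0s (window 0): ALLOW
  req#3 t=2s (window 0): DENY
  req#4 t=5s (window 0): DENY
  req#5 t=6s (window 0): DENY
  req#6 t=6s (window 0): DENY
  req#7 t=8s (window 0): DENY
  req#8 t=9s (window 0): DENY
  req#9 t=11s (window 1): ALLOW
  req#10 t=14s (window 1): ALLOW
  req#11 t=16s (window 1): DENY
  req#12 t=18s (window 1): DENY
  req#13 t=19s (window 1): DENY
  req#14 t=22s (window 2): ALLOW
  req#15 t=23s (window 2): ALLOW
  req#16 t=28s (window 2): DENY
  req#17 t=28s (window 2): DENY
  req#18 t=28s (window 2): DENY
  req#19 t=28s (window 2): DENY
  req#20 t=29s (window 2): DENY
  req#21 t=30s (window 3): ALLOW
  req#22 t=33s (window 3): ALLOW
  req#23 t=37s (window 3): DENY
  req#24 t=38s (window 3): DENY
  req#25 t=38s (window 3): DENY

Allowed counts by window: 2 2 2 2

Answer: 2 2 2 2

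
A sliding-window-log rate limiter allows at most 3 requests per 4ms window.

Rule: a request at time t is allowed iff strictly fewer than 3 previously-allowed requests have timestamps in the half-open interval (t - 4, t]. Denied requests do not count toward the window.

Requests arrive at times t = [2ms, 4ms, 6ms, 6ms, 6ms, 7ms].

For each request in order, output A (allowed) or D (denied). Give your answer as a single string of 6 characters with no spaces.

Answer: AAAADD

Derivation:
Tracking allowed requests in the window:
  req#1 t=2ms: ALLOW
  req#2 t=4ms: ALLOW
  req#3 t=6ms: ALLOW
  req#4 t=6ms: ALLOW
  req#5 t=6ms: DENY
  req#6 t=7ms: DENY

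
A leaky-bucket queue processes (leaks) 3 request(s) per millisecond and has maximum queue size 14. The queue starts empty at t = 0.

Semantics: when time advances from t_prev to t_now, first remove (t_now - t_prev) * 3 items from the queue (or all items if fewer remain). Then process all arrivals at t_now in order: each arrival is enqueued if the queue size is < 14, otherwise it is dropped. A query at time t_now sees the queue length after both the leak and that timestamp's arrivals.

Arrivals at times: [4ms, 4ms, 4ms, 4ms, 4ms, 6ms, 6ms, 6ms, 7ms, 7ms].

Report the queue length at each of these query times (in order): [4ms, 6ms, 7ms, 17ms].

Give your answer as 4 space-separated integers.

Queue lengths at query times:
  query t=4ms: backlog = 5
  query t=6ms: backlog = 3
  query t=7ms: backlog = 2
  query t=17ms: backlog = 0

Answer: 5 3 2 0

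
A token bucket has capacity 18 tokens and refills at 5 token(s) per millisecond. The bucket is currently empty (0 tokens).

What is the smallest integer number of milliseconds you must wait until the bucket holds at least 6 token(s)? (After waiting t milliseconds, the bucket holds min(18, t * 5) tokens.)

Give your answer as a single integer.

Need t * 5 >= 6, so t >= 6/5.
Smallest integer t = ceil(6/5) = 2.

Answer: 2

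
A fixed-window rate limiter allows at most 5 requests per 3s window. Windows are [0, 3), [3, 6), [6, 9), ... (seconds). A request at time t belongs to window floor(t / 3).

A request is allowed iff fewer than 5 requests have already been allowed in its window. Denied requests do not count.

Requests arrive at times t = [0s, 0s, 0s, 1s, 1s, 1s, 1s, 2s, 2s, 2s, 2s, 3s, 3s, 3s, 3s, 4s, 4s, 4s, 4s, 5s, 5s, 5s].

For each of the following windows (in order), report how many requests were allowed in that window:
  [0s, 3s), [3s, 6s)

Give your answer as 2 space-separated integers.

Answer: 5 5

Derivation:
Processing requests:
  req#1 t=0s (window 0): ALLOW
  req#2 t=0s (window 0): ALLOW
  req#3 t=0s (window 0): ALLOW
  req#4 t=1s (window 0): ALLOW
  req#5 t=1s (window 0): ALLOW
  req#6 t=1s (window 0): DENY
  req#7 t=1s (window 0): DENY
  req#8 t=2s (window 0): DENY
  req#9 t=2s (window 0): DENY
  req#10 t=2s (window 0): DENY
  req#11 t=2s (window 0): DENY
  req#12 t=3s (window 1): ALLOW
  req#13 t=3s (window 1): ALLOW
  req#14 t=3s (window 1): ALLOW
  req#15 t=3s (window 1): ALLOW
  req#16 t=4s (window 1): ALLOW
  req#17 t=4s (window 1): DENY
  req#18 t=4s (window 1): DENY
  req#19 t=4s (window 1): DENY
  req#20 t=5s (window 1): DENY
  req#21 t=5s (window 1): DENY
  req#22 t=5s (window 1): DENY

Allowed counts by window: 5 5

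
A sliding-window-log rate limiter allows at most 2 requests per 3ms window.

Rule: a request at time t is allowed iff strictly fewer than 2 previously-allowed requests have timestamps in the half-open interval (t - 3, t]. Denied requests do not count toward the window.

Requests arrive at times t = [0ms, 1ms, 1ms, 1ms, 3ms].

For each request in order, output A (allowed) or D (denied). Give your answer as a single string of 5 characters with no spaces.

Tracking allowed requests in the window:
  req#1 t=0ms: ALLOW
  req#2 t=1ms: ALLOW
  req#3 t=1ms: DENY
  req#4 t=1ms: DENY
  req#5 t=3ms: ALLOW

Answer: AADDA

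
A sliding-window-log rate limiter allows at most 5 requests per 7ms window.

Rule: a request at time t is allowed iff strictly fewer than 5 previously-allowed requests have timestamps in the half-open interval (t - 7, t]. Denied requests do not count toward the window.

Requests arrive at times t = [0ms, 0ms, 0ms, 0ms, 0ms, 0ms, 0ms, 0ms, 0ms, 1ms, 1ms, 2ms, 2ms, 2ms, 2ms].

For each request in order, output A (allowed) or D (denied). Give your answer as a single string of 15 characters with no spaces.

Tracking allowed requests in the window:
  req#1 t=0ms: ALLOW
  req#2 t=0ms: ALLOW
  req#3 t=0ms: ALLOW
  req#4 t=0ms: ALLOW
  req#5 t=0ms: ALLOW
  req#6 t=0ms: DENY
  req#7 t=0ms: DENY
  req#8 t=0ms: DENY
  req#9 t=0ms: DENY
  req#10 t=1ms: DENY
  req#11 t=1ms: DENY
  req#12 t=2ms: DENY
  req#13 t=2ms: DENY
  req#14 t=2ms: DENY
  req#15 t=2ms: DENY

Answer: AAAAADDDDDDDDDD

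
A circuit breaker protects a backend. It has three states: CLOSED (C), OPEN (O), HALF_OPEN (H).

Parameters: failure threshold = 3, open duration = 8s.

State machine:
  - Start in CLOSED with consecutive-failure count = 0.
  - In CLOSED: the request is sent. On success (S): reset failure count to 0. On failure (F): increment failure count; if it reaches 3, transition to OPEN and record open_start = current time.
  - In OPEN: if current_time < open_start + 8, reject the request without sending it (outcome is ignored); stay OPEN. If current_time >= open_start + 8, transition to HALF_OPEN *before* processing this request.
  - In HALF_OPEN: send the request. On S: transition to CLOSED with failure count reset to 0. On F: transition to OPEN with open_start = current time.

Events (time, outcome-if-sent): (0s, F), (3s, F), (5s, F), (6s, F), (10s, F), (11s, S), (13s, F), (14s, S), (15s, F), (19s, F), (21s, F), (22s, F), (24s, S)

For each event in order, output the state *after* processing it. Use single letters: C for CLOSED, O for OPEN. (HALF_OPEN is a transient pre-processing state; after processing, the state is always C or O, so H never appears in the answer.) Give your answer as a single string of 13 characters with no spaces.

State after each event:
  event#1 t=0s outcome=F: state=CLOSED
  event#2 t=3s outcome=F: state=CLOSED
  event#3 t=5s outcome=F: state=OPEN
  event#4 t=6s outcome=F: state=OPEN
  event#5 t=10s outcome=F: state=OPEN
  event#6 t=11s outcome=S: state=OPEN
  event#7 t=13s outcome=F: state=OPEN
  event#8 t=14s outcome=S: state=OPEN
  event#9 t=15s outcome=F: state=OPEN
  event#10 t=19s outcome=F: state=OPEN
  event#11 t=21s outcome=F: state=OPEN
  event#12 t=22s outcome=F: state=OPEN
  event#13 t=24s outcome=S: state=OPEN

Answer: CCOOOOOOOOOOO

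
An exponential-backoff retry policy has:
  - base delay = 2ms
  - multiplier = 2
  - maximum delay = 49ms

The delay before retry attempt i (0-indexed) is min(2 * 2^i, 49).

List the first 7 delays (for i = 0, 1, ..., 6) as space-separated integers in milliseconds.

Computing each delay:
  i=0: min(2*2^0, 49) = 2
  i=1: min(2*2^1, 49) = 4
  i=2: min(2*2^2, 49) = 8
  i=3: min(2*2^3, 49) = 16
  i=4: min(2*2^4, 49) = 32
  i=5: min(2*2^5, 49) = 49
  i=6: min(2*2^6, 49) = 49

Answer: 2 4 8 16 32 49 49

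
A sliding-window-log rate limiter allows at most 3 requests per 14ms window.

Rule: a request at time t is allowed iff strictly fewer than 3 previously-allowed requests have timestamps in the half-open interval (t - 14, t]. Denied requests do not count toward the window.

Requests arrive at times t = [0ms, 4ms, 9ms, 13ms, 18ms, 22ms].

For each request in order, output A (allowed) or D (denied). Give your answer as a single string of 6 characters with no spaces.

Tracking allowed requests in the window:
  req#1 t=0ms: ALLOW
  req#2 t=4ms: ALLOW
  req#3 t=9ms: ALLOW
  req#4 t=13ms: DENY
  req#5 t=18ms: ALLOW
  req#6 t=22ms: ALLOW

Answer: AAADAA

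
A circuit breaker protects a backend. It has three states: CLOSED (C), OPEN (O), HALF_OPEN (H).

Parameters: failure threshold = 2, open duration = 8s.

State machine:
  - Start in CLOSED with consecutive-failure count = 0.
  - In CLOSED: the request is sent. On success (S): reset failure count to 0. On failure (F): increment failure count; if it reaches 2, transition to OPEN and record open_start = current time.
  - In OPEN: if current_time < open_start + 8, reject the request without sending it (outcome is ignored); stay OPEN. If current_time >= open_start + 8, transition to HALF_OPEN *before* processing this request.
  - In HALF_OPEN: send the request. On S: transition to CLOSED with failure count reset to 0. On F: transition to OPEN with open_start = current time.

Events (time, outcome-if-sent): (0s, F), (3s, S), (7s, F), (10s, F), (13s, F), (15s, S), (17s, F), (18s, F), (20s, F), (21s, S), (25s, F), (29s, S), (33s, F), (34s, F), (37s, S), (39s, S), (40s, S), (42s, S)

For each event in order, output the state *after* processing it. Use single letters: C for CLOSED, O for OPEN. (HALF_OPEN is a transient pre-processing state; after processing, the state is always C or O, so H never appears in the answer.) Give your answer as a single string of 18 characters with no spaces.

State after each event:
  event#1 t=0s outcome=F: state=CLOSED
  event#2 t=3s outcome=S: state=CLOSED
  event#3 t=7s outcome=F: state=CLOSED
  event#4 t=10s outcome=F: state=OPEN
  event#5 t=13s outcome=F: state=OPEN
  event#6 t=15s outcome=S: state=OPEN
  event#7 t=17s outcome=F: state=OPEN
  event#8 t=18s outcome=F: state=OPEN
  event#9 t=20s outcome=F: state=OPEN
  event#10 t=21s outcome=S: state=OPEN
  event#11 t=25s outcome=F: state=OPEN
  event#12 t=29s outcome=S: state=CLOSED
  event#13 t=33s outcome=F: state=CLOSED
  event#14 t=34s outcome=F: state=OPEN
  event#15 t=37s outcome=S: state=OPEN
  event#16 t=39s outcome=S: state=OPEN
  event#17 t=40s outcome=S: state=OPEN
  event#18 t=42s outcome=S: state=CLOSED

Answer: CCCOOOOOOOOCCOOOOC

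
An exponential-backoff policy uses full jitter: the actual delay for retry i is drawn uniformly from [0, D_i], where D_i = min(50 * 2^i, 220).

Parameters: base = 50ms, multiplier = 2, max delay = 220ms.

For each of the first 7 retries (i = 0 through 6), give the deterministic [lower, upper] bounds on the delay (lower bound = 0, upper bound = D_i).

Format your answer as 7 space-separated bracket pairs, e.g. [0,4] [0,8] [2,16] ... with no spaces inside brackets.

Computing bounds per retry:
  i=0: D_i=min(50*2^0,220)=50, bounds=[0,50]
  i=1: D_i=min(50*2^1,220)=100, bounds=[0,100]
  i=2: D_i=min(50*2^2,220)=200, bounds=[0,200]
  i=3: D_i=min(50*2^3,220)=220, bounds=[0,220]
  i=4: D_i=min(50*2^4,220)=220, bounds=[0,220]
  i=5: D_i=min(50*2^5,220)=220, bounds=[0,220]
  i=6: D_i=min(50*2^6,220)=220, bounds=[0,220]

Answer: [0,50] [0,100] [0,200] [0,220] [0,220] [0,220] [0,220]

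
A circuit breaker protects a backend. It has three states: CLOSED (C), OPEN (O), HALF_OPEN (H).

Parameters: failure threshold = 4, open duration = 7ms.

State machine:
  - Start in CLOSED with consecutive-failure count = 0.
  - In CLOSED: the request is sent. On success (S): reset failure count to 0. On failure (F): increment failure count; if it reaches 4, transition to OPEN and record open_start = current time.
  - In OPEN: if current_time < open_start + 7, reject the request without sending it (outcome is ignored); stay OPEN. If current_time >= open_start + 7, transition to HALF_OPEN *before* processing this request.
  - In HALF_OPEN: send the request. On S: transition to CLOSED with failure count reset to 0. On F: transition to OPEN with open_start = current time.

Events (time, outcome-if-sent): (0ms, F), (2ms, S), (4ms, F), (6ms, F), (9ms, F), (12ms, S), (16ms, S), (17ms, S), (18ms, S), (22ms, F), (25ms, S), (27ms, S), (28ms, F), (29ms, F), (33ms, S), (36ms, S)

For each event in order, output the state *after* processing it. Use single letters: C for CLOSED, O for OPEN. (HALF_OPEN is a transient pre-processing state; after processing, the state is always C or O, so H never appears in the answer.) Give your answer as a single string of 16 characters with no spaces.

State after each event:
  event#1 t=0ms outcome=F: state=CLOSED
  event#2 t=2ms outcome=S: state=CLOSED
  event#3 t=4ms outcome=F: state=CLOSED
  event#4 t=6ms outcome=F: state=CLOSED
  event#5 t=9ms outcome=F: state=CLOSED
  event#6 t=12ms outcome=S: state=CLOSED
  event#7 t=16ms outcome=S: state=CLOSED
  event#8 t=17ms outcome=S: state=CLOSED
  event#9 t=18ms outcome=S: state=CLOSED
  event#10 t=22ms outcome=F: state=CLOSED
  event#11 t=25ms outcome=S: state=CLOSED
  event#12 t=27ms outcome=S: state=CLOSED
  event#13 t=28ms outcome=F: state=CLOSED
  event#14 t=29ms outcome=F: state=CLOSED
  event#15 t=33ms outcome=S: state=CLOSED
  event#16 t=36ms outcome=S: state=CLOSED

Answer: CCCCCCCCCCCCCCCC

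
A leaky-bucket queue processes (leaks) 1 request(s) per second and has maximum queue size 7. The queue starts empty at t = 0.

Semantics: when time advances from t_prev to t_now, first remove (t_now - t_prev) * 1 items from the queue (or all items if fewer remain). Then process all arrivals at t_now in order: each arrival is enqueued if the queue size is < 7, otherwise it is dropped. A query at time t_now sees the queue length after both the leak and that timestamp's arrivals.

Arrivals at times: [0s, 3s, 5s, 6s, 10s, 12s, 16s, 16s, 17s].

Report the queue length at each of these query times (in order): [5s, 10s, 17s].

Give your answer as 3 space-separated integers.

Answer: 1 1 2

Derivation:
Queue lengths at query times:
  query t=5s: backlog = 1
  query t=10s: backlog = 1
  query t=17s: backlog = 2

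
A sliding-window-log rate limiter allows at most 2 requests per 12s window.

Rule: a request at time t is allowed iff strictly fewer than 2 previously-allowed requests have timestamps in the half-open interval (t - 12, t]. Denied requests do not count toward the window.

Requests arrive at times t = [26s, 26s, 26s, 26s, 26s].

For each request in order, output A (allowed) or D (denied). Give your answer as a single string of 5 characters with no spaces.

Tracking allowed requests in the window:
  req#1 t=26s: ALLOW
  req#2 t=26s: ALLOW
  req#3 t=26s: DENY
  req#4 t=26s: DENY
  req#5 t=26s: DENY

Answer: AADDD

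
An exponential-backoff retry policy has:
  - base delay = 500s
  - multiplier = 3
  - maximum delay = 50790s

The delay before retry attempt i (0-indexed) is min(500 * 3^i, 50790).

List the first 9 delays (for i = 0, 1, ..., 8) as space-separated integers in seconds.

Computing each delay:
  i=0: min(500*3^0, 50790) = 500
  i=1: min(500*3^1, 50790) = 1500
  i=2: min(500*3^2, 50790) = 4500
  i=3: min(500*3^3, 50790) = 13500
  i=4: min(500*3^4, 50790) = 40500
  i=5: min(500*3^5, 50790) = 50790
  i=6: min(500*3^6, 50790) = 50790
  i=7: min(500*3^7, 50790) = 50790
  i=8: min(500*3^8, 50790) = 50790

Answer: 500 1500 4500 13500 40500 50790 50790 50790 50790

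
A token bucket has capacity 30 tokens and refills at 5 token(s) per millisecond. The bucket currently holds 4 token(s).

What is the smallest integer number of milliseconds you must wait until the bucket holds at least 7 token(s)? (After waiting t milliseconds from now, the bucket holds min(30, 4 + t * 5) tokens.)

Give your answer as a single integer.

Answer: 1

Derivation:
Need 4 + t * 5 >= 7, so t >= 3/5.
Smallest integer t = ceil(3/5) = 1.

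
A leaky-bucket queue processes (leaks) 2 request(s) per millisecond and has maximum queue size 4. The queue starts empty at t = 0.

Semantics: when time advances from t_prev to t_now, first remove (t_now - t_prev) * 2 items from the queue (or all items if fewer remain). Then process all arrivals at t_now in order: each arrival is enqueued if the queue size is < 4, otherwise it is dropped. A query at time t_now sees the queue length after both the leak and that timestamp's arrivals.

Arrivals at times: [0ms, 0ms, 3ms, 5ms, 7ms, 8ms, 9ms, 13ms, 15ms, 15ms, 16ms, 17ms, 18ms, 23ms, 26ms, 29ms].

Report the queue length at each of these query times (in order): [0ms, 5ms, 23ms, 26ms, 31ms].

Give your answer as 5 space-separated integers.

Queue lengths at query times:
  query t=0ms: backlog = 2
  query t=5ms: backlog = 1
  query t=23ms: backlog = 1
  query t=26ms: backlog = 1
  query t=31ms: backlog = 0

Answer: 2 1 1 1 0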